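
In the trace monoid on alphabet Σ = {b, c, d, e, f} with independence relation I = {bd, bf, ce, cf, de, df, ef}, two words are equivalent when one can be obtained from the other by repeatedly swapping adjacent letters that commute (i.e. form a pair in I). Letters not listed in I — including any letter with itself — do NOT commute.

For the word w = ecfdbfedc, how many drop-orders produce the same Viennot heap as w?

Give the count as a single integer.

0(e) covers ∅
1(c) covers ∅
2(f) covers ∅
3(d) covers 1:c
4(b) covers 0:e, 1:c
5(f) covers 2:f
6(e) covers 4:b
7(d) covers 3:d
8(c) covers 4:b, 7:d
floor of heap: 0:e, 1:c, 2:f
completions by unplaced set U, small U first (add the entries for U minus each lowest piece of U):
  |U|=1: {5}:1  {6}:1  {8}:1
  |U|=2: {2,5}:1  {5,6}:2  {5,8}:2  {6,8}:2  {7,8}:1
  |U|=3: {2,5,6}:3  {2,5,8}:3  {3,7,8}:1  {4,6,8}:2  {5,6,8}:6  {5,7,8}:3  {6,7,8}:3
  |U|=4: {0,4,6,8}:2  {2,5,6,8}:12  {2,5,7,8}:6  {3,5,7,8}:4  {3,6,7,8}:4  {4,5,6,8}:8  {4,6,7,8}:5  {5,6,7,8}:12
  |U|=5: {0,4,5,6,8}:10  {0,4,6,7,8}:7  {2,3,5,7,8}:10  {2,4,5,6,8}:20  {2,5,6,7,8}:30  {3,4,6,7,8}:9  {3,5,6,7,8}:20  {4,5,6,7,8}:25
  |U|=6: {0,2,4,5,6,8}:30  {0,3,4,6,7,8}:16  {0,4,5,6,7,8}:42  {1,3,4,6,7,8}:9  {2,3,5,6,7,8}:60  {2,4,5,6,7,8}:75  {3,4,5,6,7,8}:54
  |U|=7: {0,1,3,4,6,7,8}:25  {0,2,4,5,6,7,8}:147  {0,3,4,5,6,7,8}:112  {1,3,4,5,6,7,8}:63  {2,3,4,5,6,7,8}:189
  start at 0(e): 252
  start at 1(c): 448
  start at 2(f): 200
sum over floor = 900

900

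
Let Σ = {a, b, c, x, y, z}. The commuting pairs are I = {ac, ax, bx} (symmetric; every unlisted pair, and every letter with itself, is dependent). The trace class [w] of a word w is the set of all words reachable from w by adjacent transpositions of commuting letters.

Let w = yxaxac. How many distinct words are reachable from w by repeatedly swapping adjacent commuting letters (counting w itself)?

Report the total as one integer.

10

#0=y has no predecessor
#1=x depends on [0:y]
#2=a depends on [0:y]
#3=x depends on [1:x]
#4=a depends on [2:a]
#5=c depends on [3:x]
sources: [0:y]
N(rest) = Σ N(rest − s) over sources s of rest; N(one piece) = 1:
  size 1 → [4]=1  [5]=1
  size 2 → [2,4]=1  [3,5]=1  [4,5]=2
  size 3 → [1,3,5]=1  [2,4,5]=3  [3,4,5]=3
  size 4 → [1,3,4,5]=4  [2,3,4,5]=6
  first=0(y) contributes 10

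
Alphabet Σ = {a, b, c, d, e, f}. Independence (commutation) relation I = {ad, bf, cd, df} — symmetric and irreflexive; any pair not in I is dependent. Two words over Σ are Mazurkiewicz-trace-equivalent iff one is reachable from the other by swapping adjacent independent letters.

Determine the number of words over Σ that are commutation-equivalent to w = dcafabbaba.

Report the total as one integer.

5

drop 0:d onto floor
drop 1:c onto floor
drop 2:a onto {1:c}
drop 3:f onto {2:a}
drop 4:a onto {3:f}
drop 5:b onto {0:d, 4:a}
drop 6:b onto {5:b}
drop 7:a onto {6:b}
drop 8:b onto {7:a}
drop 9:a onto {8:b}
ground layer = {0:d, 1:c}
drop-orders for the pieces not yet dropped (sum over which currently-grounded one goes next):
  1 to go: {9} 1
  2 to go: {8,9} 1
  3 to go: {7,8,9} 1
  4 to go: {6,7,8,9} 1
  5 to go: {5,6,7,8,9} 1
  6 to go: {0,5,6,7,8,9} 1  {4,5,6,7,8,9} 1
  7 to go: {0,4,5,6,7,8,9} 2  {3,4,5,6,7,8,9} 1
  8 to go: {0,3,4,5,6,7,8,9} 3  {2,3,4,5,6,7,8,9} 1
  if 0:d drops first: 1 orders
  if 1:c drops first: 4 orders
heap linearizations: 5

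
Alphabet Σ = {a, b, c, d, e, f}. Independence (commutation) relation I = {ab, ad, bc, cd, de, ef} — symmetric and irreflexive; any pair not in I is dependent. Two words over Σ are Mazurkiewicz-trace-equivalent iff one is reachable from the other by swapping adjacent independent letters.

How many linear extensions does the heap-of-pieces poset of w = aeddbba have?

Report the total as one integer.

drop 0:a onto floor
drop 1:e onto {0:a}
drop 2:d onto floor
drop 3:d onto {2:d}
drop 4:b onto {1:e, 3:d}
drop 5:b onto {4:b}
drop 6:a onto {1:e}
ground layer = {0:a, 2:d}
drop-orders for the pieces not yet dropped (sum over which currently-grounded one goes next):
  1 to go: {5} 1  {6} 1
  2 to go: {4,5} 1  {5,6} 2
  3 to go: {3,4,5} 1  {4,5,6} 3
  4 to go: {1,4,5,6} 3  {2,3,4,5} 1  {3,4,5,6} 4
  5 to go: {0,1,4,5,6} 3  {1,3,4,5,6} 7  {2,3,4,5,6} 5
  if 0:a drops first: 12 orders
  if 2:d drops first: 10 orders
heap linearizations: 22

22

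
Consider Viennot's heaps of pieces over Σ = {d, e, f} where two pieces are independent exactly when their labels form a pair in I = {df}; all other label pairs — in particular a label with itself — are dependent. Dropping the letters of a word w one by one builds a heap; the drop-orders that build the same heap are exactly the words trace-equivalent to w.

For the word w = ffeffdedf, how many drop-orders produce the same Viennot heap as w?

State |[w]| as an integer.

6

drop 0:f onto floor
drop 1:f onto {0:f}
drop 2:e onto {1:f}
drop 3:f onto {2:e}
drop 4:f onto {3:f}
drop 5:d onto {2:e}
drop 6:e onto {4:f, 5:d}
drop 7:d onto {6:e}
drop 8:f onto {6:e}
ground layer = {0:f}
drop-orders for the pieces not yet dropped (sum over which currently-grounded one goes next):
  1 to go: {7} 1  {8} 1
  2 to go: {7,8} 2
  3 to go: {6,7,8} 2
  4 to go: {4,6,7,8} 2  {5,6,7,8} 2
  5 to go: {3,4,6,7,8} 2  {4,5,6,7,8} 4
  6 to go: {3,4,5,6,7,8} 6
  7 to go: {2,3,4,5,6,7,8} 6
  if 0:f drops first: 6 orders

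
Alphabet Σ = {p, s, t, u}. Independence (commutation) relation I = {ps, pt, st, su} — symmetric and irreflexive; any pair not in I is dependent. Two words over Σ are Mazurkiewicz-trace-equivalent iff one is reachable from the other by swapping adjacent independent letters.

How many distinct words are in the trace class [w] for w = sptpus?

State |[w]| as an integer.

45

0(s) covers ∅
1(p) covers ∅
2(t) covers ∅
3(p) covers 1:p
4(u) covers 2:t, 3:p
5(s) covers 0:s
floor of heap: 0:s, 1:p, 2:t
completions by unplaced set U, small U first (add the entries for U minus each lowest piece of U):
  |U|=1: {4}:1  {5}:1
  |U|=2: {0,5}:1  {2,4}:1  {3,4}:1  {4,5}:2
  |U|=3: {0,4,5}:3  {1,3,4}:1  {2,3,4}:2  {2,4,5}:3  {3,4,5}:3
  |U|=4: {0,2,4,5}:6  {0,3,4,5}:6  {1,2,3,4}:3  {1,3,4,5}:4  {2,3,4,5}:8
  start at 0(s): 15
  start at 1(p): 20
  start at 2(t): 10
sum over floor = 45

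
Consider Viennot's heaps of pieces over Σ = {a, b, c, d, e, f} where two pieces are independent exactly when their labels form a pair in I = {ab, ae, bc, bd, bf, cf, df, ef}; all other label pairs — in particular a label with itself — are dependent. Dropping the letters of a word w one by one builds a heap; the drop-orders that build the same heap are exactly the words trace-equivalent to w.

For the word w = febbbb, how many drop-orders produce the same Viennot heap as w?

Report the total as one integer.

6

#0=f has no predecessor
#1=e has no predecessor
#2=b depends on [1:e]
#3=b depends on [2:b]
#4=b depends on [3:b]
#5=b depends on [4:b]
sources: [0:f, 1:e]
N(rest) = Σ N(rest − s) over sources s of rest; N(one piece) = 1:
  size 1 → [0]=1  [5]=1
  size 2 → [0,5]=2  [4,5]=1
  size 3 → [0,4,5]=3  [3,4,5]=1
  size 4 → [0,3,4,5]=4  [2,3,4,5]=1
  first=0(f) contributes 1
  first=1(e) contributes 5
|[w]| = 6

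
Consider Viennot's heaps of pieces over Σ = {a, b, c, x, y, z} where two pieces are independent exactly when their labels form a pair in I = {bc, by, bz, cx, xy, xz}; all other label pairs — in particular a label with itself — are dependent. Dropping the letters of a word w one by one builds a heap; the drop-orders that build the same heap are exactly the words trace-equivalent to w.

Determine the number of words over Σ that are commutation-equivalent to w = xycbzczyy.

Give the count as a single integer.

drop 0:x onto floor
drop 1:y onto floor
drop 2:c onto {1:y}
drop 3:b onto {0:x}
drop 4:z onto {2:c}
drop 5:c onto {4:z}
drop 6:z onto {5:c}
drop 7:y onto {6:z}
drop 8:y onto {7:y}
ground layer = {0:x, 1:y}
drop-orders for the pieces not yet dropped (sum over which currently-grounded one goes next):
  1 to go: {3} 1  {8} 1
  2 to go: {0,3} 1  {3,8} 2  {7,8} 1
  3 to go: {0,3,8} 3  {3,7,8} 3  {6,7,8} 1
  4 to go: {0,3,7,8} 6  {3,6,7,8} 4  {5,6,7,8} 1
  5 to go: {0,3,6,7,8} 10  {3,5,6,7,8} 5  {4,5,6,7,8} 1
  6 to go: {0,3,5,6,7,8} 15  {2,4,5,6,7,8} 1  {3,4,5,6,7,8} 6
  7 to go: {0,3,4,5,6,7,8} 21  {1,2,4,5,6,7,8} 1  {2,3,4,5,6,7,8} 7
  if 0:x drops first: 8 orders
  if 1:y drops first: 28 orders
heap linearizations: 36

36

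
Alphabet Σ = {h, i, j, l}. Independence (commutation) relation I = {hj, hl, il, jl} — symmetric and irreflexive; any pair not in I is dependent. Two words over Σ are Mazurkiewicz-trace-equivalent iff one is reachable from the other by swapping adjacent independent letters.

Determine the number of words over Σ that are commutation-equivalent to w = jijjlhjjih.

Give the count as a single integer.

50

piece 0:j — minimal
piece 1:i rests on {0:j}
piece 2:j rests on {1:i}
piece 3:j rests on {2:j}
piece 4:l — minimal
piece 5:h rests on {1:i}
piece 6:j rests on {3:j}
piece 7:j rests on {6:j}
piece 8:i rests on {5:h, 7:j}
piece 9:h rests on {8:i}
minimal pieces: {0:j, 4:l}
ways to finish when only these pieces remain (= sum over removing one remaining piece with nothing left below it):
  1 left: {4}→1  {9}→1
  2 left: {4,9}→2  {8,9}→1
  3 left: {4,8,9}→3  {5,8,9}→1  {7,8,9}→1
  4 left: {4,5,8,9}→4  {4,7,8,9}→4  {5,7,8,9}→2  {6,7,8,9}→1
  5 left: {3,6,7,8,9}→1  {4,5,7,8,9}→10  {4,6,7,8,9}→5  {5,6,7,8,9}→3
  6 left: {2,3,6,7,8,9}→1  {3,4,6,7,8,9}→6  {3,5,6,7,8,9}→4  {4,5,6,7,8,9}→18
  7 left: {2,3,4,6,7,8,9}→7  {2,3,5,6,7,8,9}→5  {3,4,5,6,7,8,9}→28
  8 left: {1,2,3,5,6,7,8,9}→5  {2,3,4,5,6,7,8,9}→40
  placing 0:j first → 45 extensions
  placing 4:l first → 5 extensions
total linear extensions = 50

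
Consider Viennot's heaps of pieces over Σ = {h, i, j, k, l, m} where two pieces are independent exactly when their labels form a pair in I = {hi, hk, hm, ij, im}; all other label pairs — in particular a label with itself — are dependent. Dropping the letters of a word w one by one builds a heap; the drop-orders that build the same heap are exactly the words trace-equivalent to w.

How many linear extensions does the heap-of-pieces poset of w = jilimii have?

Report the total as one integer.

drop 0:j onto floor
drop 1:i onto floor
drop 2:l onto {0:j, 1:i}
drop 3:i onto {2:l}
drop 4:m onto {2:l}
drop 5:i onto {3:i}
drop 6:i onto {5:i}
ground layer = {0:j, 1:i}
drop-orders for the pieces not yet dropped (sum over which currently-grounded one goes next):
  1 to go: {4} 1  {6} 1
  2 to go: {4,6} 2  {5,6} 1
  3 to go: {3,5,6} 1  {4,5,6} 3
  4 to go: {3,4,5,6} 4
  5 to go: {2,3,4,5,6} 4
  if 0:j drops first: 4 orders
  if 1:i drops first: 4 orders
heap linearizations: 8

8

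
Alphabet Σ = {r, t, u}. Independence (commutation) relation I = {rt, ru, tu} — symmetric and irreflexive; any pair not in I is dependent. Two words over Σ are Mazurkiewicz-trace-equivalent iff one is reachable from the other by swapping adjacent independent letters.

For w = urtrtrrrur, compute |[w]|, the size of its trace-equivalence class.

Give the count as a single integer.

1260

0(u) covers ∅
1(r) covers ∅
2(t) covers ∅
3(r) covers 1:r
4(t) covers 2:t
5(r) covers 3:r
6(r) covers 5:r
7(r) covers 6:r
8(u) covers 0:u
9(r) covers 7:r
floor of heap: 0:u, 1:r, 2:t
completions by unplaced set U, small U first (add the entries for U minus each lowest piece of U):
  |U|=1: {4}:1  {8}:1  {9}:1
  |U|=2: {0,8}:1  {2,4}:1  {4,8}:2  {4,9}:2  {7,9}:1  {8,9}:2
  |U|=3: {0,4,8}:3  {0,8,9}:3  {2,4,8}:3  {2,4,9}:3  {4,7,9}:3  {4,8,9}:6  {6,7,9}:1  {7,8,9}:3
  |U|=4: {0,2,4,8}:6  {0,4,8,9}:12  {0,7,8,9}:6  {2,4,7,9}:6  {2,4,8,9}:12  {4,6,7,9}:4  {4,7,8,9}:12  {5,6,7,9}:1  {6,7,8,9}:4
  |U|=5: {0,2,4,8,9}:30  {0,4,7,8,9}:30  {0,6,7,8,9}:10  {2,4,6,7,9}:10  {2,4,7,8,9}:30  {3,5,6,7,9}:1  {4,5,6,7,9}:5  {4,6,7,8,9}:20  {5,6,7,8,9}:5
  |U|=6: {0,2,4,7,8,9}:90  {0,4,6,7,8,9}:60  {0,5,6,7,8,9}:15  {1,3,5,6,7,9}:1  {2,4,5,6,7,9}:15  {2,4,6,7,8,9}:60  {3,4,5,6,7,9}:6  {3,5,6,7,8,9}:6  {4,5,6,7,8,9}:30
  |U|=7: {0,2,4,6,7,8,9}:210  {0,3,5,6,7,8,9}:21  {0,4,5,6,7,8,9}:105  {1,3,4,5,6,7,9}:7  {1,3,5,6,7,8,9}:7  {2,3,4,5,6,7,9}:21  {2,4,5,6,7,8,9}:105  {3,4,5,6,7,8,9}:42
  |U|=8: {0,1,3,5,6,7,8,9}:28  {0,2,4,5,6,7,8,9}:420  {0,3,4,5,6,7,8,9}:168  {1,2,3,4,5,6,7,9}:28  {1,3,4,5,6,7,8,9}:56  {2,3,4,5,6,7,8,9}:168
  start at 0(u): 252
  start at 1(r): 756
  start at 2(t): 252
sum over floor = 1260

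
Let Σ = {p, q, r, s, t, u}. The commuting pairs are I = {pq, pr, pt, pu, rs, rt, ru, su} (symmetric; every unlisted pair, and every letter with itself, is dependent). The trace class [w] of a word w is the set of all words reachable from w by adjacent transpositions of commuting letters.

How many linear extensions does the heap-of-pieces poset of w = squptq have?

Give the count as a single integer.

5

drop 0:s onto floor
drop 1:q onto {0:s}
drop 2:u onto {1:q}
drop 3:p onto {0:s}
drop 4:t onto {2:u}
drop 5:q onto {4:t}
ground layer = {0:s}
drop-orders for the pieces not yet dropped (sum over which currently-grounded one goes next):
  1 to go: {3} 1  {5} 1
  2 to go: {3,5} 2  {4,5} 1
  3 to go: {2,4,5} 1  {3,4,5} 3
  4 to go: {1,2,4,5} 1  {2,3,4,5} 4
  if 0:s drops first: 5 orders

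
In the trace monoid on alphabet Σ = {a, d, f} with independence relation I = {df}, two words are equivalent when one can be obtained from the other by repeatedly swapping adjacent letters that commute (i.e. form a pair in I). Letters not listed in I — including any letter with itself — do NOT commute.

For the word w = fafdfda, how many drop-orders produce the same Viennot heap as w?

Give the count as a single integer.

piece 0:f — minimal
piece 1:a rests on {0:f}
piece 2:f rests on {1:a}
piece 3:d rests on {1:a}
piece 4:f rests on {2:f}
piece 5:d rests on {3:d}
piece 6:a rests on {4:f, 5:d}
minimal pieces: {0:f}
ways to finish when only these pieces remain (= sum over removing one remaining piece with nothing left below it):
  1 left: {6}→1
  2 left: {4,6}→1  {5,6}→1
  3 left: {2,4,6}→1  {3,5,6}→1  {4,5,6}→2
  4 left: {2,4,5,6}→3  {3,4,5,6}→3
  5 left: {2,3,4,5,6}→6
  placing 0:f first → 6 extensions

6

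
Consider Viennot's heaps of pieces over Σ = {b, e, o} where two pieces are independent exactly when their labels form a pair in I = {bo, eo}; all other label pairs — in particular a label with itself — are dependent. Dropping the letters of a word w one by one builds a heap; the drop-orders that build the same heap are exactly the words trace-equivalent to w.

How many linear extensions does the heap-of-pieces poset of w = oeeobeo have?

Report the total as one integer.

35

#0=o has no predecessor
#1=e has no predecessor
#2=e depends on [1:e]
#3=o depends on [0:o]
#4=b depends on [2:e]
#5=e depends on [4:b]
#6=o depends on [3:o]
sources: [0:o, 1:e]
N(rest) = Σ N(rest − s) over sources s of rest; N(one piece) = 1:
  size 1 → [5]=1  [6]=1
  size 2 → [3,6]=1  [4,5]=1  [5,6]=2
  size 3 → [0,3,6]=1  [2,4,5]=1  [3,5,6]=3  [4,5,6]=3
  size 4 → [0,3,5,6]=4  [1,2,4,5]=1  [2,4,5,6]=4  [3,4,5,6]=6
  size 5 → [0,3,4,5,6]=10  [1,2,4,5,6]=5  [2,3,4,5,6]=10
  first=0(o) contributes 15
  first=1(e) contributes 20
|[w]| = 35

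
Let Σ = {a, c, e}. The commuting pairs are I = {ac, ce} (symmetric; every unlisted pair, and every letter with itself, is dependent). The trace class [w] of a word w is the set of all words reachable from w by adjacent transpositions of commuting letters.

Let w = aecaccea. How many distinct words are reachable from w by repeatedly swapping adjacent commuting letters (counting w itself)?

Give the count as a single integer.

56

0(a) covers ∅
1(e) covers 0:a
2(c) covers ∅
3(a) covers 1:e
4(c) covers 2:c
5(c) covers 4:c
6(e) covers 3:a
7(a) covers 6:e
floor of heap: 0:a, 2:c
completions by unplaced set U, small U first (add the entries for U minus each lowest piece of U):
  |U|=1: {5}:1  {7}:1
  |U|=2: {4,5}:1  {5,7}:2  {6,7}:1
  |U|=3: {2,4,5}:1  {3,6,7}:1  {4,5,7}:3  {5,6,7}:3
  |U|=4: {1,3,6,7}:1  {2,4,5,7}:4  {3,5,6,7}:4  {4,5,6,7}:6
  |U|=5: {0,1,3,6,7}:1  {1,3,5,6,7}:5  {2,4,5,6,7}:10  {3,4,5,6,7}:10
  |U|=6: {0,1,3,5,6,7}:6  {1,3,4,5,6,7}:15  {2,3,4,5,6,7}:20
  start at 0(a): 35
  start at 2(c): 21
sum over floor = 56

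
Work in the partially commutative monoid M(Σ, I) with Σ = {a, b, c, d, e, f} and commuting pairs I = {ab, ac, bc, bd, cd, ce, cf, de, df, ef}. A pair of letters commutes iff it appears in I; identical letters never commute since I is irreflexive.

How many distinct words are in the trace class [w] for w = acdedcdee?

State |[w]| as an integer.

piece 0:a — minimal
piece 1:c — minimal
piece 2:d rests on {0:a}
piece 3:e rests on {0:a}
piece 4:d rests on {2:d}
piece 5:c rests on {1:c}
piece 6:d rests on {4:d}
piece 7:e rests on {3:e}
piece 8:e rests on {7:e}
minimal pieces: {0:a, 1:c}
ways to finish when only these pieces remain (= sum over removing one remaining piece with nothing left below it):
  1 left: {5}→1  {6}→1  {8}→1
  2 left: {1,5}→1  {4,6}→1  {5,6}→2  {5,8}→2  {6,8}→2  {7,8}→1
  3 left: {1,5,6}→3  {1,5,8}→3  {2,4,6}→1  {3,7,8}→1  {4,5,6}→3  {4,6,8}→3  {5,6,8}→6  {5,7,8}→3  {6,7,8}→3
  4 left: {1,4,5,6}→6  {1,5,6,8}→12  {1,5,7,8}→6  {2,4,5,6}→4  {2,4,6,8}→4  {3,5,7,8}→4  {3,6,7,8}→4  {4,5,6,8}→12  {4,6,7,8}→6  {5,6,7,8}→12
  5 left: {1,2,4,5,6}→10  {1,3,5,7,8}→10  {1,4,5,6,8}→30  {1,5,6,7,8}→30  {2,4,5,6,8}→20  {2,4,6,7,8}→10  {3,4,6,7,8}→10  {3,5,6,7,8}→20  {4,5,6,7,8}→30
  6 left: {1,2,4,5,6,8}→60  {1,3,5,6,7,8}→60  {1,4,5,6,7,8}→90  {2,3,4,6,7,8}→20  {2,4,5,6,7,8}→60  {3,4,5,6,7,8}→60
  7 left: {0,2,3,4,6,7,8}→20  {1,2,4,5,6,7,8}→210  {1,3,4,5,6,7,8}→210  {2,3,4,5,6,7,8}→140
  placing 0:a first → 560 extensions
  placing 1:c first → 160 extensions
total linear extensions = 720

720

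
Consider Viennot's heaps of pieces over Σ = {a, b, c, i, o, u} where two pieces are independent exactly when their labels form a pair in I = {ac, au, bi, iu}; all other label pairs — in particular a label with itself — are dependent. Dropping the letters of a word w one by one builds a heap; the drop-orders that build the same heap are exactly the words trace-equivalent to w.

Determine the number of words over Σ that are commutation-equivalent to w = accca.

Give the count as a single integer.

0(a) covers ∅
1(c) covers ∅
2(c) covers 1:c
3(c) covers 2:c
4(a) covers 0:a
floor of heap: 0:a, 1:c
completions by unplaced set U, small U first (add the entries for U minus each lowest piece of U):
  |U|=1: {3}:1  {4}:1
  |U|=2: {0,4}:1  {2,3}:1  {3,4}:2
  |U|=3: {0,3,4}:3  {1,2,3}:1  {2,3,4}:3
  start at 0(a): 4
  start at 1(c): 6
sum over floor = 10

10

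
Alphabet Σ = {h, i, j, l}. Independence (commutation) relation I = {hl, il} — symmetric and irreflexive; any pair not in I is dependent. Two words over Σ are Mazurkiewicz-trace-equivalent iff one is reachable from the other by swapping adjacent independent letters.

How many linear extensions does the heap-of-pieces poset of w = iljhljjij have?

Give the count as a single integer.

piece 0:i — minimal
piece 1:l — minimal
piece 2:j rests on {0:i, 1:l}
piece 3:h rests on {2:j}
piece 4:l rests on {2:j}
piece 5:j rests on {3:h, 4:l}
piece 6:j rests on {5:j}
piece 7:i rests on {6:j}
piece 8:j rests on {7:i}
minimal pieces: {0:i, 1:l}
ways to finish when only these pieces remain (= sum over removing one remaining piece with nothing left below it):
  1 left: {8}→1
  2 left: {7,8}→1
  3 left: {6,7,8}→1
  4 left: {5,6,7,8}→1
  5 left: {3,5,6,7,8}→1  {4,5,6,7,8}→1
  6 left: {3,4,5,6,7,8}→2
  7 left: {2,3,4,5,6,7,8}→2
  placing 0:i first → 2 extensions
  placing 1:l first → 2 extensions
total linear extensions = 4

4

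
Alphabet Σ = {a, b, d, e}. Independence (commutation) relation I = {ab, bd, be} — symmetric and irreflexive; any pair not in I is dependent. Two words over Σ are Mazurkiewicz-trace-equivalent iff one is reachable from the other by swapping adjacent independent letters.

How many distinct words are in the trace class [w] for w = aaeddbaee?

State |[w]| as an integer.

9

0(a) covers ∅
1(a) covers 0:a
2(e) covers 1:a
3(d) covers 2:e
4(d) covers 3:d
5(b) covers ∅
6(a) covers 4:d
7(e) covers 6:a
8(e) covers 7:e
floor of heap: 0:a, 5:b
completions by unplaced set U, small U first (add the entries for U minus each lowest piece of U):
  |U|=1: {5}:1  {8}:1
  |U|=2: {5,8}:2  {7,8}:1
  |U|=3: {5,7,8}:3  {6,7,8}:1
  |U|=4: {4,6,7,8}:1  {5,6,7,8}:4
  |U|=5: {3,4,6,7,8}:1  {4,5,6,7,8}:5
  |U|=6: {2,3,4,6,7,8}:1  {3,4,5,6,7,8}:6
  |U|=7: {1,2,3,4,6,7,8}:1  {2,3,4,5,6,7,8}:7
  start at 0(a): 8
  start at 5(b): 1
sum over floor = 9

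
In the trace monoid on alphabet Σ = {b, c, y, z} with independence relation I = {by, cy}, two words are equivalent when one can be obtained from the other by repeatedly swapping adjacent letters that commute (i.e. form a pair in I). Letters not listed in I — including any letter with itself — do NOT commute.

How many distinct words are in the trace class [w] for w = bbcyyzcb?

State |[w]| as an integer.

#0=b has no predecessor
#1=b depends on [0:b]
#2=c depends on [1:b]
#3=y has no predecessor
#4=y depends on [3:y]
#5=z depends on [2:c, 4:y]
#6=c depends on [5:z]
#7=b depends on [6:c]
sources: [0:b, 3:y]
N(rest) = Σ N(rest − s) over sources s of rest; N(one piece) = 1:
  size 1 → [7]=1
  size 2 → [6,7]=1
  size 3 → [5,6,7]=1
  size 4 → [2,5,6,7]=1  [4,5,6,7]=1
  size 5 → [1,2,5,6,7]=1  [2,4,5,6,7]=2  [3,4,5,6,7]=1
  size 6 → [0,1,2,5,6,7]=1  [1,2,4,5,6,7]=3  [2,3,4,5,6,7]=3
  first=0(b) contributes 6
  first=3(y) contributes 4
|[w]| = 10

10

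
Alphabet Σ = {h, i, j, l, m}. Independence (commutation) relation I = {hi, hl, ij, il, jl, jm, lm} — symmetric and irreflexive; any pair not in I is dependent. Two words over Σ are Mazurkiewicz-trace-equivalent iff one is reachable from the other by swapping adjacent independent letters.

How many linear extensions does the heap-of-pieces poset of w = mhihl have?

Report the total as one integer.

#0=m has no predecessor
#1=h depends on [0:m]
#2=i depends on [0:m]
#3=h depends on [1:h]
#4=l has no predecessor
sources: [0:m, 4:l]
N(rest) = Σ N(rest − s) over sources s of rest; N(one piece) = 1:
  size 1 → [2]=1  [3]=1  [4]=1
  size 2 → [1,3]=1  [2,3]=2  [2,4]=2  [3,4]=2
  size 3 → [1,2,3]=3  [1,3,4]=3  [2,3,4]=6
  first=0(m) contributes 12
  first=4(l) contributes 3
|[w]| = 15

15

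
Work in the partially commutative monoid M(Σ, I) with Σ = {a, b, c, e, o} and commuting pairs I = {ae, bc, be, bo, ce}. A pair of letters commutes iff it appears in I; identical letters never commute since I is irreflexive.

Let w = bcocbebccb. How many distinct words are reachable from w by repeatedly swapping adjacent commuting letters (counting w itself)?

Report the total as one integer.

#0=b has no predecessor
#1=c has no predecessor
#2=o depends on [1:c]
#3=c depends on [2:o]
#4=b depends on [0:b]
#5=e depends on [2:o]
#6=b depends on [4:b]
#7=c depends on [3:c]
#8=c depends on [7:c]
#9=b depends on [6:b]
sources: [0:b, 1:c]
N(rest) = Σ N(rest − s) over sources s of rest; N(one piece) = 1:
  size 1 → [5]=1  [8]=1  [9]=1
  size 2 → [5,8]=2  [5,9]=2  [6,9]=1  [7,8]=1  [8,9]=2
  size 3 → [3,7,8]=1  [4,6,9]=1  [5,6,9]=3  [5,7,8]=3  [5,8,9]=6  [6,8,9]=3  [7,8,9]=3
  size 4 → [0,4,6,9]=1  [3,5,7,8]=4  [3,7,8,9]=4  [4,5,6,9]=4  [4,6,8,9]=4  [5,6,8,9]=12  [5,7,8,9]=12  [6,7,8,9]=6
  size 5 → [0,4,5,6,9]=5  [0,4,6,8,9]=5  [2,3,5,7,8]=4  [3,5,7,8,9]=20  [3,6,7,8,9]=10  [4,5,6,8,9]=20  [4,6,7,8,9]=10  [5,6,7,8,9]=30
  size 6 → [0,4,5,6,8,9]=30  [0,4,6,7,8,9]=15  [1,2,3,5,7,8]=4  [2,3,5,7,8,9]=24  [3,4,6,7,8,9]=20  [3,5,6,7,8,9]=60  [4,5,6,7,8,9]=60
  size 7 → [0,3,4,6,7,8,9]=35  [0,4,5,6,7,8,9]=105  [1,2,3,5,7,8,9]=28  [2,3,5,6,7,8,9]=84  [3,4,5,6,7,8,9]=140
  size 8 → [0,3,4,5,6,7,8,9]=280  [1,2,3,5,6,7,8,9]=112  [2,3,4,5,6,7,8,9]=224
  first=0(b) contributes 336
  first=1(c) contributes 504
|[w]| = 840

840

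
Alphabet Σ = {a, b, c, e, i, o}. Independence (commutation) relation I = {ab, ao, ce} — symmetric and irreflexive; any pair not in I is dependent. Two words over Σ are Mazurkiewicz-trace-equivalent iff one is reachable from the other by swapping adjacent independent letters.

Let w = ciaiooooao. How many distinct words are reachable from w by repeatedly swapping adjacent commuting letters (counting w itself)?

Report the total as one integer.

6

piece 0:c — minimal
piece 1:i rests on {0:c}
piece 2:a rests on {1:i}
piece 3:i rests on {2:a}
piece 4:o rests on {3:i}
piece 5:o rests on {4:o}
piece 6:o rests on {5:o}
piece 7:o rests on {6:o}
piece 8:a rests on {3:i}
piece 9:o rests on {7:o}
minimal pieces: {0:c}
ways to finish when only these pieces remain (= sum over removing one remaining piece with nothing left below it):
  1 left: {8}→1  {9}→1
  2 left: {7,9}→1  {8,9}→2
  3 left: {6,7,9}→1  {7,8,9}→3
  4 left: {5,6,7,9}→1  {6,7,8,9}→4
  5 left: {4,5,6,7,9}→1  {5,6,7,8,9}→5
  6 left: {4,5,6,7,8,9}→6
  7 left: {3,4,5,6,7,8,9}→6
  8 left: {2,3,4,5,6,7,8,9}→6
  placing 0:c first → 6 extensions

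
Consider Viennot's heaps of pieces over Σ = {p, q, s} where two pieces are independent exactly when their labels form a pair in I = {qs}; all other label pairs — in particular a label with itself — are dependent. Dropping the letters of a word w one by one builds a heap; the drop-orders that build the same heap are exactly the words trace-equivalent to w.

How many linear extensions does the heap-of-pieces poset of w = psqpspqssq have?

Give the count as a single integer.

0(p) covers ∅
1(s) covers 0:p
2(q) covers 0:p
3(p) covers 1:s, 2:q
4(s) covers 3:p
5(p) covers 4:s
6(q) covers 5:p
7(s) covers 5:p
8(s) covers 7:s
9(q) covers 6:q
floor of heap: 0:p
completions by unplaced set U, small U first (add the entries for U minus each lowest piece of U):
  |U|=1: {8}:1  {9}:1
  |U|=2: {6,9}:1  {7,8}:1  {8,9}:2
  |U|=3: {6,8,9}:3  {7,8,9}:3
  |U|=4: {6,7,8,9}:6
  |U|=5: {5,6,7,8,9}:6
  |U|=6: {4,5,6,7,8,9}:6
  |U|=7: {3,4,5,6,7,8,9}:6
  |U|=8: {1,3,4,5,6,7,8,9}:6  {2,3,4,5,6,7,8,9}:6
  start at 0(p): 12

12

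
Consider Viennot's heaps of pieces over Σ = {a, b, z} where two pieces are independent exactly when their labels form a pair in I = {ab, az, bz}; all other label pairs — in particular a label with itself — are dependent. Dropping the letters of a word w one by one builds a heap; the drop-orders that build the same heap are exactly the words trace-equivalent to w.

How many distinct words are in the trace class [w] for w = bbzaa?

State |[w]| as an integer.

0(b) covers ∅
1(b) covers 0:b
2(z) covers ∅
3(a) covers ∅
4(a) covers 3:a
floor of heap: 0:b, 2:z, 3:a
completions by unplaced set U, small U first (add the entries for U minus each lowest piece of U):
  |U|=1: {1}:1  {2}:1  {4}:1
  |U|=2: {0,1}:1  {1,2}:2  {1,4}:2  {2,4}:2  {3,4}:1
  |U|=3: {0,1,2}:3  {0,1,4}:3  {1,2,4}:6  {1,3,4}:3  {2,3,4}:3
  start at 0(b): 12
  start at 2(z): 6
  start at 3(a): 12
sum over floor = 30

30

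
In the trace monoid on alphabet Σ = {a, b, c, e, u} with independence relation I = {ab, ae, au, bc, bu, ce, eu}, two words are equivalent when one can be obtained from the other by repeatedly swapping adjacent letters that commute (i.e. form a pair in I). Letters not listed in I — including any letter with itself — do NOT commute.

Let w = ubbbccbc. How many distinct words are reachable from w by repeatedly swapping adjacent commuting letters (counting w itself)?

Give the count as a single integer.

70

piece 0:u — minimal
piece 1:b — minimal
piece 2:b rests on {1:b}
piece 3:b rests on {2:b}
piece 4:c rests on {0:u}
piece 5:c rests on {4:c}
piece 6:b rests on {3:b}
piece 7:c rests on {5:c}
minimal pieces: {0:u, 1:b}
ways to finish when only these pieces remain (= sum over removing one remaining piece with nothing left below it):
  1 left: {6}→1  {7}→1
  2 left: {3,6}→1  {5,7}→1  {6,7}→2
  3 left: {2,3,6}→1  {3,6,7}→3  {4,5,7}→1  {5,6,7}→3
  4 left: {0,4,5,7}→1  {1,2,3,6}→1  {2,3,6,7}→4  {3,5,6,7}→6  {4,5,6,7}→4
  5 left: {0,4,5,6,7}→5  {1,2,3,6,7}→5  {2,3,5,6,7}→10  {3,4,5,6,7}→10
  6 left: {0,3,4,5,6,7}→15  {1,2,3,5,6,7}→15  {2,3,4,5,6,7}→20
  placing 0:u first → 35 extensions
  placing 1:b first → 35 extensions
total linear extensions = 70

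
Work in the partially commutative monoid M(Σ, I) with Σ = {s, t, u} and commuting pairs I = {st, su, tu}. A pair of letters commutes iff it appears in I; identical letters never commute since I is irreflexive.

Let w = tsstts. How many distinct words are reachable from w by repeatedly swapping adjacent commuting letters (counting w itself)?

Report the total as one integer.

20

0(t) covers ∅
1(s) covers ∅
2(s) covers 1:s
3(t) covers 0:t
4(t) covers 3:t
5(s) covers 2:s
floor of heap: 0:t, 1:s
completions by unplaced set U, small U first (add the entries for U minus each lowest piece of U):
  |U|=1: {4}:1  {5}:1
  |U|=2: {2,5}:1  {3,4}:1  {4,5}:2
  |U|=3: {0,3,4}:1  {1,2,5}:1  {2,4,5}:3  {3,4,5}:3
  |U|=4: {0,3,4,5}:4  {1,2,4,5}:4  {2,3,4,5}:6
  start at 0(t): 10
  start at 1(s): 10
sum over floor = 20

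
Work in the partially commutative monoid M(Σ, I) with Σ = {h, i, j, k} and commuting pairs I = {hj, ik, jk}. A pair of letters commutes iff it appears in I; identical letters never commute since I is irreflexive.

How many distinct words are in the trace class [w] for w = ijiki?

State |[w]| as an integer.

piece 0:i — minimal
piece 1:j rests on {0:i}
piece 2:i rests on {1:j}
piece 3:k — minimal
piece 4:i rests on {2:i}
minimal pieces: {0:i, 3:k}
ways to finish when only these pieces remain (= sum over removing one remaining piece with nothing left below it):
  1 left: {3}→1  {4}→1
  2 left: {2,4}→1  {3,4}→2
  3 left: {1,2,4}→1  {2,3,4}→3
  placing 0:i first → 4 extensions
  placing 3:k first → 1 extensions
total linear extensions = 5

5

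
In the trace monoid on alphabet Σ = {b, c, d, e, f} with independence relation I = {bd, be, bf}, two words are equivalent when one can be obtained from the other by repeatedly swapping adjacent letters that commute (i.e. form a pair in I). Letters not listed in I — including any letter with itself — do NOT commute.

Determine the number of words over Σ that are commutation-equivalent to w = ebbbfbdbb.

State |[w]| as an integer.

84

piece 0:e — minimal
piece 1:b — minimal
piece 2:b rests on {1:b}
piece 3:b rests on {2:b}
piece 4:f rests on {0:e}
piece 5:b rests on {3:b}
piece 6:d rests on {4:f}
piece 7:b rests on {5:b}
piece 8:b rests on {7:b}
minimal pieces: {0:e, 1:b}
ways to finish when only these pieces remain (= sum over removing one remaining piece with nothing left below it):
  1 left: {6}→1  {8}→1
  2 left: {4,6}→1  {6,8}→2  {7,8}→1
  3 left: {0,4,6}→1  {4,6,8}→3  {5,7,8}→1  {6,7,8}→3
  4 left: {0,4,6,8}→4  {3,5,7,8}→1  {4,6,7,8}→6  {5,6,7,8}→4
  5 left: {0,4,6,7,8}→10  {2,3,5,7,8}→1  {3,5,6,7,8}→5  {4,5,6,7,8}→10
  6 left: {0,4,5,6,7,8}→20  {1,2,3,5,7,8}→1  {2,3,5,6,7,8}→6  {3,4,5,6,7,8}→15
  7 left: {0,3,4,5,6,7,8}→35  {1,2,3,5,6,7,8}→7  {2,3,4,5,6,7,8}→21
  placing 0:e first → 28 extensions
  placing 1:b first → 56 extensions
total linear extensions = 84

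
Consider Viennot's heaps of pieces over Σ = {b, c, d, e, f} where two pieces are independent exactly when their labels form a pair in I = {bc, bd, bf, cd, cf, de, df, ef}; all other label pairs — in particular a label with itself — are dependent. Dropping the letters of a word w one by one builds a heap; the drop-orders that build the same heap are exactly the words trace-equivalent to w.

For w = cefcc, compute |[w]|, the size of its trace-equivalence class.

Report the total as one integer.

drop 0:c onto floor
drop 1:e onto {0:c}
drop 2:f onto floor
drop 3:c onto {1:e}
drop 4:c onto {3:c}
ground layer = {0:c, 2:f}
drop-orders for the pieces not yet dropped (sum over which currently-grounded one goes next):
  1 to go: {2} 1  {4} 1
  2 to go: {2,4} 2  {3,4} 1
  3 to go: {1,3,4} 1  {2,3,4} 3
  if 0:c drops first: 4 orders
  if 2:f drops first: 1 orders
heap linearizations: 5

5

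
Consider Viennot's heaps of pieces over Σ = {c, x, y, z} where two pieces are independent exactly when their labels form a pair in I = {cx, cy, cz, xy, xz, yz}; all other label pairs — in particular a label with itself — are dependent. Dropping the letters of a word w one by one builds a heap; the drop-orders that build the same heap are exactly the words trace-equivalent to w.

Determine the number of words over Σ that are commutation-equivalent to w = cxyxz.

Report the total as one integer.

0(c) covers ∅
1(x) covers ∅
2(y) covers ∅
3(x) covers 1:x
4(z) covers ∅
floor of heap: 0:c, 1:x, 2:y, 4:z
completions by unplaced set U, small U first (add the entries for U minus each lowest piece of U):
  |U|=1: {0}:1  {2}:1  {3}:1  {4}:1
  |U|=2: {0,2}:2  {0,3}:2  {0,4}:2  {1,3}:1  {2,3}:2  {2,4}:2  {3,4}:2
  |U|=3: {0,1,3}:3  {0,2,3}:6  {0,2,4}:6  {0,3,4}:6  {1,2,3}:3  {1,3,4}:3  {2,3,4}:6
  start at 0(c): 12
  start at 1(x): 24
  start at 2(y): 12
  start at 4(z): 12
sum over floor = 60

60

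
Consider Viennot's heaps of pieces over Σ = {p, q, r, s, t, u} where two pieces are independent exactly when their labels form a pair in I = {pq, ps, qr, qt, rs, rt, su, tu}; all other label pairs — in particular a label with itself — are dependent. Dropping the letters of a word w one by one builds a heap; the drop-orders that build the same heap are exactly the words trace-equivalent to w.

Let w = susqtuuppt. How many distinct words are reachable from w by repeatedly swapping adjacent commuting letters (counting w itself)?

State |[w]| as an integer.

13

#0=s has no predecessor
#1=u has no predecessor
#2=s depends on [0:s]
#3=q depends on [1:u, 2:s]
#4=t depends on [2:s]
#5=u depends on [3:q]
#6=u depends on [5:u]
#7=p depends on [4:t, 6:u]
#8=p depends on [7:p]
#9=t depends on [8:p]
sources: [0:s, 1:u]
N(rest) = Σ N(rest − s) over sources s of rest; N(one piece) = 1:
  size 1 → [9]=1
  size 2 → [8,9]=1
  size 3 → [7,8,9]=1
  size 4 → [4,7,8,9]=1  [6,7,8,9]=1
  size 5 → [4,6,7,8,9]=2  [5,6,7,8,9]=1
  size 6 → [3,5,6,7,8,9]=1  [4,5,6,7,8,9]=3
  size 7 → [1,3,5,6,7,8,9]=1  [3,4,5,6,7,8,9]=4
  size 8 → [1,3,4,5,6,7,8,9]=5  [2,3,4,5,6,7,8,9]=4
  first=0(s) contributes 9
  first=1(u) contributes 4
|[w]| = 13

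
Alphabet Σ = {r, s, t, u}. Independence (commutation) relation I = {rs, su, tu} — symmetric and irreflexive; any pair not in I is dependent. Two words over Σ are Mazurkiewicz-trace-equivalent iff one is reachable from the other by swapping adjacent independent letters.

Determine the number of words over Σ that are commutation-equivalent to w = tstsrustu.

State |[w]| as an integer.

0(t) covers ∅
1(s) covers 0:t
2(t) covers 1:s
3(s) covers 2:t
4(r) covers 2:t
5(u) covers 4:r
6(s) covers 3:s
7(t) covers 4:r, 6:s
8(u) covers 5:u
floor of heap: 0:t
completions by unplaced set U, small U first (add the entries for U minus each lowest piece of U):
  |U|=1: {7}:1  {8}:1
  |U|=2: {5,8}:1  {6,7}:1  {7,8}:2
  |U|=3: {3,6,7}:1  {5,7,8}:3  {6,7,8}:3
  |U|=4: {3,6,7,8}:4  {4,5,7,8}:3  {5,6,7,8}:6
  |U|=5: {3,5,6,7,8}:10  {4,5,6,7,8}:9
  |U|=6: {3,4,5,6,7,8}:19
  |U|=7: {2,3,4,5,6,7,8}:19
  start at 0(t): 19

19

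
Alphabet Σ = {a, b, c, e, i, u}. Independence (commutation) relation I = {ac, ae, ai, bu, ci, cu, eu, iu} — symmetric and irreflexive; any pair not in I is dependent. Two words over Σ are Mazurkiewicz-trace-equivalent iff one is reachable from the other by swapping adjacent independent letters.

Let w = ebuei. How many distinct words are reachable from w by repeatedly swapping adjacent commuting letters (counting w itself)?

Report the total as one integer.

#0=e has no predecessor
#1=b depends on [0:e]
#2=u has no predecessor
#3=e depends on [1:b]
#4=i depends on [3:e]
sources: [0:e, 2:u]
N(rest) = Σ N(rest − s) over sources s of rest; N(one piece) = 1:
  size 1 → [2]=1  [4]=1
  size 2 → [2,4]=2  [3,4]=1
  size 3 → [1,3,4]=1  [2,3,4]=3
  first=0(e) contributes 4
  first=2(u) contributes 1
|[w]| = 5

5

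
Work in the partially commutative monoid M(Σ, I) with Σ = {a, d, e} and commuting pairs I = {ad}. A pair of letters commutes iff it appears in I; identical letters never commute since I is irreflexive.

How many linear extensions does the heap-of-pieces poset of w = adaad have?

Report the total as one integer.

10

#0=a has no predecessor
#1=d has no predecessor
#2=a depends on [0:a]
#3=a depends on [2:a]
#4=d depends on [1:d]
sources: [0:a, 1:d]
N(rest) = Σ N(rest − s) over sources s of rest; N(one piece) = 1:
  size 1 → [3]=1  [4]=1
  size 2 → [1,4]=1  [2,3]=1  [3,4]=2
  size 3 → [0,2,3]=1  [1,3,4]=3  [2,3,4]=3
  first=0(a) contributes 6
  first=1(d) contributes 4
|[w]| = 10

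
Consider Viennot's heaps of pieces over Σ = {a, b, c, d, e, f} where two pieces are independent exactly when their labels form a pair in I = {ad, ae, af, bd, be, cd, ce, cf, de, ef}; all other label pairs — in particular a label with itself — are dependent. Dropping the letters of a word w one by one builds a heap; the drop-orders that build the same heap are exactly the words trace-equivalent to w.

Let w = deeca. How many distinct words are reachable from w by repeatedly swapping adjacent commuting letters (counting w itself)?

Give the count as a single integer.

30

piece 0:d — minimal
piece 1:e — minimal
piece 2:e rests on {1:e}
piece 3:c — minimal
piece 4:a rests on {3:c}
minimal pieces: {0:d, 1:e, 3:c}
ways to finish when only these pieces remain (= sum over removing one remaining piece with nothing left below it):
  1 left: {0}→1  {2}→1  {4}→1
  2 left: {0,2}→2  {0,4}→2  {1,2}→1  {2,4}→2  {3,4}→1
  3 left: {0,1,2}→3  {0,2,4}→6  {0,3,4}→3  {1,2,4}→3  {2,3,4}→3
  placing 0:d first → 6 extensions
  placing 1:e first → 12 extensions
  placing 3:c first → 12 extensions
total linear extensions = 30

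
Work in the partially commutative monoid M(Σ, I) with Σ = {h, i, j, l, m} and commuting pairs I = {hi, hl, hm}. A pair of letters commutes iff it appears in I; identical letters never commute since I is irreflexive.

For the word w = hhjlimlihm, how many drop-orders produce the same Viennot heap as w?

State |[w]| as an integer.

0(h) covers ∅
1(h) covers 0:h
2(j) covers 1:h
3(l) covers 2:j
4(i) covers 3:l
5(m) covers 4:i
6(l) covers 5:m
7(i) covers 6:l
8(h) covers 2:j
9(m) covers 7:i
floor of heap: 0:h
completions by unplaced set U, small U first (add the entries for U minus each lowest piece of U):
  |U|=1: {8}:1  {9}:1
  |U|=2: {7,9}:1  {8,9}:2
  |U|=3: {6,7,9}:1  {7,8,9}:3
  |U|=4: {5,6,7,9}:1  {6,7,8,9}:4
  |U|=5: {4,5,6,7,9}:1  {5,6,7,8,9}:5
  |U|=6: {3,4,5,6,7,9}:1  {4,5,6,7,8,9}:6
  |U|=7: {3,4,5,6,7,8,9}:7
  |U|=8: {2,3,4,5,6,7,8,9}:7
  start at 0(h): 7

7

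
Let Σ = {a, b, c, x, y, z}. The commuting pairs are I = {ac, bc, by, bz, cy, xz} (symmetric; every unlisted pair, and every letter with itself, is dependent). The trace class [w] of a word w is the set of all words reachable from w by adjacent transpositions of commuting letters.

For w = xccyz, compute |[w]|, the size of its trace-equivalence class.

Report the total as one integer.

piece 0:x — minimal
piece 1:c rests on {0:x}
piece 2:c rests on {1:c}
piece 3:y rests on {0:x}
piece 4:z rests on {2:c, 3:y}
minimal pieces: {0:x}
ways to finish when only these pieces remain (= sum over removing one remaining piece with nothing left below it):
  1 left: {4}→1
  2 left: {2,4}→1  {3,4}→1
  3 left: {1,2,4}→1  {2,3,4}→2
  placing 0:x first → 3 extensions

3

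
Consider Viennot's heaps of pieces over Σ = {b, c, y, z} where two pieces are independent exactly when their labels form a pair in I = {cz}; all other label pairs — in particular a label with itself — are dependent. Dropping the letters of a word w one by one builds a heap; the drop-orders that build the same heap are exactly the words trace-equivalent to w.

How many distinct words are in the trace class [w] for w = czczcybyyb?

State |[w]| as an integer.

10

piece 0:c — minimal
piece 1:z — minimal
piece 2:c rests on {0:c}
piece 3:z rests on {1:z}
piece 4:c rests on {2:c}
piece 5:y rests on {3:z, 4:c}
piece 6:b rests on {5:y}
piece 7:y rests on {6:b}
piece 8:y rests on {7:y}
piece 9:b rests on {8:y}
minimal pieces: {0:c, 1:z}
ways to finish when only these pieces remain (= sum over removing one remaining piece with nothing left below it):
  1 left: {9}→1
  2 left: {8,9}→1
  3 left: {7,8,9}→1
  4 left: {6,7,8,9}→1
  5 left: {5,6,7,8,9}→1
  6 left: {3,5,6,7,8,9}→1  {4,5,6,7,8,9}→1
  7 left: {1,3,5,6,7,8,9}→1  {2,4,5,6,7,8,9}→1  {3,4,5,6,7,8,9}→2
  8 left: {0,2,4,5,6,7,8,9}→1  {1,3,4,5,6,7,8,9}→3  {2,3,4,5,6,7,8,9}→3
  placing 0:c first → 6 extensions
  placing 1:z first → 4 extensions
total linear extensions = 10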